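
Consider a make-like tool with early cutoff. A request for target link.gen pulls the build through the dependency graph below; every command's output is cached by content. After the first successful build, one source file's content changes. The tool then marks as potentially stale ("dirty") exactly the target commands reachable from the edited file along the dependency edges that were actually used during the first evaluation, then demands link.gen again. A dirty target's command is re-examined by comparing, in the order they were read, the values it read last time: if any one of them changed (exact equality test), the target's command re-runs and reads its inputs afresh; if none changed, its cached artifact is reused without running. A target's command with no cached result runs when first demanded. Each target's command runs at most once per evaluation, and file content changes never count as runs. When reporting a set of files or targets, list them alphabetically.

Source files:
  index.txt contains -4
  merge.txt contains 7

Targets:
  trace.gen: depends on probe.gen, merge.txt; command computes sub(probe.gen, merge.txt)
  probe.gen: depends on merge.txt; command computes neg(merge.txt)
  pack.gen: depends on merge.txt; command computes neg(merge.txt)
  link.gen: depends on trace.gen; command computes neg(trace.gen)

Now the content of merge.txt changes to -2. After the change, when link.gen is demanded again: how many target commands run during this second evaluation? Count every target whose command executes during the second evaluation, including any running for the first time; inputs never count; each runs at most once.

3 target commands run: link.gen, probe.gen, trace.gen.

First demand of the output computes:
  probe.gen = neg(7) = -7
  trace.gen = sub(-7, 7) = -14
  link.gen = neg(-14) = 14

After the edit, cleaning proceeds:
  probe.gen: a read changed (merge.txt 7->-2) — executes, giving 2.
  trace.gen: a read changed (probe.gen -7->2; merge.txt 7->-2) — executes, giving 4.
  link.gen: a read changed (trace.gen -14->4) — executes, giving -4.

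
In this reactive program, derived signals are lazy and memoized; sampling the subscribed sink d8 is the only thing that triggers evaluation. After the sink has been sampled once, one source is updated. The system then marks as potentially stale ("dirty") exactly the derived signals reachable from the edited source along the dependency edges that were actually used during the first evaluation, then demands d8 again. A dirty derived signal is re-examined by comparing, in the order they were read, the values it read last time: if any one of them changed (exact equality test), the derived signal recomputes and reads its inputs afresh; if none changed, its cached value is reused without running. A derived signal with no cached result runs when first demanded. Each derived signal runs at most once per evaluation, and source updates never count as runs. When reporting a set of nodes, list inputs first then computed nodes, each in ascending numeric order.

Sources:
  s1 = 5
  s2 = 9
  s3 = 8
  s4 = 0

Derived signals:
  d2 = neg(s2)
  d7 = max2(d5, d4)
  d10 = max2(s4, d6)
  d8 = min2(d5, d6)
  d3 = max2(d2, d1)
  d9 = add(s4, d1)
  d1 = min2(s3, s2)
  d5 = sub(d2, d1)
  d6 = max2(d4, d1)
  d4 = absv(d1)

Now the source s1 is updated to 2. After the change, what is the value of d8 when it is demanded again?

Demanding d8 again yields -17.
Note the shortcut — nothing in the graph depends on s1 at all, so no recomputation happens.

First demand of the output computes:
  d1 = min2(8, 9) = 8
  d2 = neg(9) = -9
  d4 = absv(8) = 8
  d5 = sub(-9, 8) = -17
  d6 = max2(8, 8) = 8
  d8 = min2(-17, 8) = -17

After the edit, cleaning proceeds:
  no node depends on s1 at all; the second demand re-runs nothing.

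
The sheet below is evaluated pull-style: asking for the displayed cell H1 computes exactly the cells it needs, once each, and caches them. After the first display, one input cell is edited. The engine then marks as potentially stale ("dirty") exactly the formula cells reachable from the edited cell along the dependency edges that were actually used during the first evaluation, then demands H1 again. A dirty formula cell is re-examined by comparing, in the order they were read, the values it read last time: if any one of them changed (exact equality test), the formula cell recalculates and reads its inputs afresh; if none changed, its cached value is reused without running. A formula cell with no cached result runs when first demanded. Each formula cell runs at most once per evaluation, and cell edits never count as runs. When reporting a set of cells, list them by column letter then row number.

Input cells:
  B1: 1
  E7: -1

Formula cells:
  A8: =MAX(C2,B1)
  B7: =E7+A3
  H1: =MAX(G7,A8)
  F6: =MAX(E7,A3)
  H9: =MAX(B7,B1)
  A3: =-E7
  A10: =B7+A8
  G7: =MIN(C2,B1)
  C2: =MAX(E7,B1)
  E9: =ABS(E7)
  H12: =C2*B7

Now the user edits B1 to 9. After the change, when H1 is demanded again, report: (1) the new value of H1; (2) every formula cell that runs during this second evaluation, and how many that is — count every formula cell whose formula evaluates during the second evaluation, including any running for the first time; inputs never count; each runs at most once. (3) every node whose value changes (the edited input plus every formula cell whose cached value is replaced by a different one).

First demand of the output computes:
  C2 = MAX(-1, 1) = 1
  A8 = MAX(1, 1) = 1
  G7 = MIN(1, 1) = 1
  H1 = MAX(1, 1) = 1

After the edit, cleaning proceeds:
  C2: a read changed (B1 1->9) — executes, giving 9.
  A8: a read changed (C2 1->9; B1 1->9) — executes, giving 9.
  G7: a read changed (C2 1->9; B1 1->9) — executes, giving 9.
  H1: a read changed (G7 1->9; A8 1->9) — executes, giving 9.

Demanding H1 again yields 9.
4 formula cells run: A8, C2, G7, H1.
The nodes whose values change: A8, B1, C2, G7, H1.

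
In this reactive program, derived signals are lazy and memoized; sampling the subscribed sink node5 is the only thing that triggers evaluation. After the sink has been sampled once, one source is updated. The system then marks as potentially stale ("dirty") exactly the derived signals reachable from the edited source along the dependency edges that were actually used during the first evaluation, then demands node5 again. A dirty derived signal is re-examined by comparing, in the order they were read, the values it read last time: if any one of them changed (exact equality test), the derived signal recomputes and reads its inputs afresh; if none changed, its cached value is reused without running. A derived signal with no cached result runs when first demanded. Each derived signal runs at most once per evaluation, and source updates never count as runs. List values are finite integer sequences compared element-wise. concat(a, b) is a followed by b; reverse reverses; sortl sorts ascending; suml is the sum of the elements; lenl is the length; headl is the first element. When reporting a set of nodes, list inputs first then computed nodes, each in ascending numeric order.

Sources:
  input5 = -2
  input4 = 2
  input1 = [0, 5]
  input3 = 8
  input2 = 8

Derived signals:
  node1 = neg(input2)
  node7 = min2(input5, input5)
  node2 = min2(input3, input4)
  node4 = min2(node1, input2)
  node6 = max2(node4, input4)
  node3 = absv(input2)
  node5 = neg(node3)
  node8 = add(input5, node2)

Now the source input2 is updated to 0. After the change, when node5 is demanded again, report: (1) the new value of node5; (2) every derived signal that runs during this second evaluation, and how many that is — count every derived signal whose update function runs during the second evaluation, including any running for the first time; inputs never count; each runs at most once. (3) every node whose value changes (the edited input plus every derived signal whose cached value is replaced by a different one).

First demand of the output computes:
  node3 = absv(8) = 8
  node5 = neg(8) = -8

After the edit, cleaning proceeds:
  node3: a read changed (input2 8->0) — executes, giving 0.
  node5: a read changed (node3 8->0) — executes, giving 0.

Demanding node5 again yields 0.
2 derived signals run: node3, node5.
The nodes whose values change: input2, node3, node5.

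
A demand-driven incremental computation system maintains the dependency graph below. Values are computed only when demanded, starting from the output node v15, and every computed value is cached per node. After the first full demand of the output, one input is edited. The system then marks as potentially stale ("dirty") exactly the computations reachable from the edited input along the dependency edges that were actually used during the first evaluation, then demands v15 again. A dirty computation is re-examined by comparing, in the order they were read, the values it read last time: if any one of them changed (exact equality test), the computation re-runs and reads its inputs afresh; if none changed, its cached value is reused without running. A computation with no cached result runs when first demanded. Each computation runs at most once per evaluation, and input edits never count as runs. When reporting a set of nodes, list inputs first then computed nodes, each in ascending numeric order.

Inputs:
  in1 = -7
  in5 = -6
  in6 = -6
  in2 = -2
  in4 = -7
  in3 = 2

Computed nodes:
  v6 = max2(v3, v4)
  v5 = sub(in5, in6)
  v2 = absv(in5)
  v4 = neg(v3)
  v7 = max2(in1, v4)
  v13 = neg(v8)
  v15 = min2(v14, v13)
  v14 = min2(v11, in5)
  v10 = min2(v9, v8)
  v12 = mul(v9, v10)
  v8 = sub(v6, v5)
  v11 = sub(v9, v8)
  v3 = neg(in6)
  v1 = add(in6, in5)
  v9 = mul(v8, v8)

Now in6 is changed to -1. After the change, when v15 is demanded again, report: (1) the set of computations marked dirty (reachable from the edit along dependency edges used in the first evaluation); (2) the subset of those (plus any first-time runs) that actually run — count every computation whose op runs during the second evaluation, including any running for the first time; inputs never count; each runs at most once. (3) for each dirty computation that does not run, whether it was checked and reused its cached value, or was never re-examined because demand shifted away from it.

Marked dirty: v3, v4, v5, v6, v8, v9, v11, v13, v14, v15.
Computations that run: v3, v4, v5, v6, v8 — 5 in total.
Checked but reused from cache: v9, v11, v13, v14, v15.
Key observation: the change is absorbed at v8 — it re-runs but produces the same value, and the output's value is unchanged.

First evaluation (everything demanded from the output):
  v3 = neg(-6) = 6
  v4 = neg(6) = -6
  v5 = sub(-6, -6) = 0
  v6 = max2(6, -6) = 6
  v8 = sub(6, 0) = 6
  v9 = mul(6, 6) = 36
  v11 = sub(36, 6) = 30
  v13 = neg(6) = -6
  v14 = min2(30, -6) = -6
  v15 = min2(-6, -6) = -6

Propagation after the edit:
  v3: runs — in6 -6->-1; result 1.
  v4: runs — v3 6->1; result -1.
  v5: runs — in6 -6->-1; result -5.
  v6: runs — v3 6->1; v4 -6->-1; result 1.
  v8: runs — v6 6->1; v5 0->-5; result 6 (same value as before).
  v9: checked — values it read are unchanged (v8 unchanged, v8 unchanged); reused cached 36 without running.
  v11: checked — values it read are unchanged (v9 unchanged, v8 unchanged); reused cached 30 without running.
  v13: checked — values it read are unchanged (v8 unchanged); reused cached -6 without running.
  v14: checked — values it read are unchanged (v11 unchanged, in5 unchanged); reused cached -6 without running.
  v15: checked — values it read are unchanged (v14 unchanged, v13 unchanged); reused cached -6 without running.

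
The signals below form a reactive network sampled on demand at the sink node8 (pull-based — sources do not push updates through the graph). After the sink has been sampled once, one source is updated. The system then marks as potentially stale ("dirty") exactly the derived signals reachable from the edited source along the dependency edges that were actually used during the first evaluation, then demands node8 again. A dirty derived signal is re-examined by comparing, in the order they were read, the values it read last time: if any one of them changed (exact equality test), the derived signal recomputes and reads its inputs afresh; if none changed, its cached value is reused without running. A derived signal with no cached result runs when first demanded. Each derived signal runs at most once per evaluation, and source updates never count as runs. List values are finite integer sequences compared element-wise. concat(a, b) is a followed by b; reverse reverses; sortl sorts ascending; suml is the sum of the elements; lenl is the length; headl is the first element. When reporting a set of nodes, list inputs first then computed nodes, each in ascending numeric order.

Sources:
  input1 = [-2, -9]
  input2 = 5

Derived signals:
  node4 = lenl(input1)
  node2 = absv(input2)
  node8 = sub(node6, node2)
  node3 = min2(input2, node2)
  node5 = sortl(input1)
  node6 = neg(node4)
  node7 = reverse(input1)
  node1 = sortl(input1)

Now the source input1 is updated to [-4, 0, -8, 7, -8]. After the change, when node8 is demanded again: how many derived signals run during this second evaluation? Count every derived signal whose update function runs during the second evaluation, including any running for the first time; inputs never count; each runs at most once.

Run set: node4, node6, node8 (3 run).

Initial pass — values computed on the first demand:
  node2 = absv(5) = 5
  node4 = lenl([-2, -9]) = 2
  node6 = neg(2) = -2
  node8 = sub(-2, 5) = -7

Second demand — change propagation:
  node4: re-runs because input1 [-2, -9]->[-4, 0, -8, 7, -8]; new result 5.
  node6: re-runs because node4 2->5; new result -5.
  node8: re-runs because node6 -2->-5; new result -10.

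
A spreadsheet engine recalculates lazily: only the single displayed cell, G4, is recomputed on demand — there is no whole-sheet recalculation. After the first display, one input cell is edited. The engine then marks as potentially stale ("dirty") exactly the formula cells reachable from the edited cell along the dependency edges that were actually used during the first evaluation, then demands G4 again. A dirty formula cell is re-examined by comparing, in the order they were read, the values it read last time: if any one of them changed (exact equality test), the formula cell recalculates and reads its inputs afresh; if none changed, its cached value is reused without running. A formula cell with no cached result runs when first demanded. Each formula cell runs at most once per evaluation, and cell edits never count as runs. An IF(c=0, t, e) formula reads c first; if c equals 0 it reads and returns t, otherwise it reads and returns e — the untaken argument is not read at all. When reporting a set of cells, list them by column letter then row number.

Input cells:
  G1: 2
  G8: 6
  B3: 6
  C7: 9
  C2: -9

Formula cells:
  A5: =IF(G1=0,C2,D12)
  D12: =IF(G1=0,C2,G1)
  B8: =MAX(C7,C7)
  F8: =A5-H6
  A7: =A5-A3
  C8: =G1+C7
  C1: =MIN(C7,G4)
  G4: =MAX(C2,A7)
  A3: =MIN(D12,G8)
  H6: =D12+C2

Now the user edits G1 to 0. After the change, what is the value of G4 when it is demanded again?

New value of G4: 0.
Key observation: the change is absorbed at A7 — it re-runs but produces the same value, and the output's value is unchanged.

First evaluation (everything demanded from the output):
  D12 = IF(G1=0: G1=2 -> else branch G1) = 2
  A3 = MIN(2, 6) = 2
  A5 = IF(G1=0: G1=2 -> else branch D12) = 2
  A7 = 2 - 2 = 0
  G4 = MAX(-9, 0) = 0

Propagation after the edit:
  D12: runs — G1 2->0; G1 2->0; result -9.
  A3: runs — D12 2->-9; result -9.
  A5: runs — G1 2->0; D12 2->-9; result -9.
  A7: runs — A5 2->-9; A3 2->-9; result 0 (same value as before).
  G4: checked — values it read are unchanged (C2 unchanged, A7 unchanged); reused cached 0 without running.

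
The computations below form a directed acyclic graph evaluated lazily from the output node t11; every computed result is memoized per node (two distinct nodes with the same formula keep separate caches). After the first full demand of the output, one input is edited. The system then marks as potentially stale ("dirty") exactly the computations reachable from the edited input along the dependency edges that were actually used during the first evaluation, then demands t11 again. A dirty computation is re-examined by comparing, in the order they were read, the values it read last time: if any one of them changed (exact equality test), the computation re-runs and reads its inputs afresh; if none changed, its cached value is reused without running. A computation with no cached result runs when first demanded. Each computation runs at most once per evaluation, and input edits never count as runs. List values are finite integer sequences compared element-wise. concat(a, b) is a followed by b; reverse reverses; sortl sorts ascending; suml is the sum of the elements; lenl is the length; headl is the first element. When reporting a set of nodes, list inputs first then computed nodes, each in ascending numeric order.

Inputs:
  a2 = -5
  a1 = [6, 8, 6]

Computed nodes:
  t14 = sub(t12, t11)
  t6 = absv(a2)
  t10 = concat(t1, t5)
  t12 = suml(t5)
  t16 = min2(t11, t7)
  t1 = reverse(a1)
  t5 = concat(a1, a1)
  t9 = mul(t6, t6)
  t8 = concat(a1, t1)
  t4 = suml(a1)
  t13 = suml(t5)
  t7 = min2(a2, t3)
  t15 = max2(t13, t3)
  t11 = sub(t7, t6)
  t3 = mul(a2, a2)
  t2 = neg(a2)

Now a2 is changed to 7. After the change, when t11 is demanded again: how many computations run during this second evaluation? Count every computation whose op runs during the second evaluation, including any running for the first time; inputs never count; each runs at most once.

4 computations run: t3, t6, t7, t11.

First demand of the output computes:
  t3 = mul(-5, -5) = 25
  t6 = absv(-5) = 5
  t7 = min2(-5, 25) = -5
  t11 = sub(-5, 5) = -10

After the edit, cleaning proceeds:
  t3: a read changed (a2 -5->7; a2 -5->7) — executes, giving 49.
  t6: a read changed (a2 -5->7) — executes, giving 7.
  t7: a read changed (a2 -5->7; t3 25->49) — executes, giving 7.
  t11: a read changed (t7 -5->7; t6 5->7) — executes, giving 0.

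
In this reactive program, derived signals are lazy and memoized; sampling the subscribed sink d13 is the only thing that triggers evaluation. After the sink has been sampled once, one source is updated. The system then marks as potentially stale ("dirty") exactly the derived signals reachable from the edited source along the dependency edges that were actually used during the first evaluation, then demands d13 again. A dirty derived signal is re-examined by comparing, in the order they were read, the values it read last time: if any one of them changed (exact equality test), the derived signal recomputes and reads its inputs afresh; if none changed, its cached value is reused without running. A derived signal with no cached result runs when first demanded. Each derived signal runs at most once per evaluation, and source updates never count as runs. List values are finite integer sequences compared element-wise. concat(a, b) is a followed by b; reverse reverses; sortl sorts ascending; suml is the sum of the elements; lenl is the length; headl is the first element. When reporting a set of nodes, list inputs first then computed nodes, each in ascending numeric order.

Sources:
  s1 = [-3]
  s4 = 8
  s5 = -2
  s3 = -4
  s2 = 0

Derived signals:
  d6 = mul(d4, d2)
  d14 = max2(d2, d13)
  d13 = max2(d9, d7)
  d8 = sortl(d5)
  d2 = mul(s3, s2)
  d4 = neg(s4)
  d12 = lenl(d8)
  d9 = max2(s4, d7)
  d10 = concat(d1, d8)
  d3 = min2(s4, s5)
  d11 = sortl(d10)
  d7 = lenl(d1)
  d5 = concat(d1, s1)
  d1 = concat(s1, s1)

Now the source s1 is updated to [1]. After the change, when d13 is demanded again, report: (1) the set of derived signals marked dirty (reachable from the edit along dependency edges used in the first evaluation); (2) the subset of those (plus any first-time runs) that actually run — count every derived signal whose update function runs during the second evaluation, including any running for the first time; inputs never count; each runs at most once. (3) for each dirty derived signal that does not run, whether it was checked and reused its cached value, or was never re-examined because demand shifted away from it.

First demand of the output computes:
  d1 = concat([-3], [-3]) = [-3, -3]
  d7 = lenl([-3, -3]) = 2
  d9 = max2(8, 2) = 8
  d13 = max2(8, 2) = 8

After the edit, cleaning proceeds:
  d1: a read changed (s1 [-3]->[1]; s1 [-3]->[1]) — executes, giving [1, 1].
  d7: a read changed (d1 [-3, -3]->[1, 1]) — executes, giving 2 — identical to its old value.
  d9: dirty, but its reads are unchanged (s4 unchanged, d7 unchanged); cached 8 stands.
  d13: dirty, but its reads are unchanged (d9 unchanged, d7 unchanged); cached 8 stands.

Note the absorption at d7: it re-runs yet its value is the same, leaving the output's value untouched.

The edit dirties: d1, d7, d9, d13.
2 derived signals run: d1, d7.
Cache hits after checking: d9, d13.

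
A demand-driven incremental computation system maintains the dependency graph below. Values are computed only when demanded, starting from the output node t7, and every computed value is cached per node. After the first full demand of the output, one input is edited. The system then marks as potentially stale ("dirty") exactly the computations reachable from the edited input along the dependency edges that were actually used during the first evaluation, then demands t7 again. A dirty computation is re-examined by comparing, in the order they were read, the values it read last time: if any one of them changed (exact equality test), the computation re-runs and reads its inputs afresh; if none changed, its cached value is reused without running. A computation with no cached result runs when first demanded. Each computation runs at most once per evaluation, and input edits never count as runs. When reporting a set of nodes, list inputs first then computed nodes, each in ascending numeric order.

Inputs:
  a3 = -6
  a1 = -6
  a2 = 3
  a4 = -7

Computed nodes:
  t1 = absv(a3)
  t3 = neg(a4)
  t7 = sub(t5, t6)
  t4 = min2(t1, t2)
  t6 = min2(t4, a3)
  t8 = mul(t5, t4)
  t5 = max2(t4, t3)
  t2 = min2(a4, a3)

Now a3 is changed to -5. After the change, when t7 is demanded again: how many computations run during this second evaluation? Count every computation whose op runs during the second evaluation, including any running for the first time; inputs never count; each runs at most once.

Computations that run: t1, t2, t4, t6 — 4 in total.
Key observation: the cutoff stops propagation at t5 — its inputs' values are unchanged, so it reuses its cache.

First evaluation (everything demanded from the output):
  t1 = absv(-6) = 6
  t2 = min2(-7, -6) = -7
  t3 = neg(-7) = 7
  t4 = min2(6, -7) = -7
  t5 = max2(-7, 7) = 7
  t6 = min2(-7, -6) = -7
  t7 = sub(7, -7) = 14

Propagation after the edit:
  t1: runs — a3 -6->-5; result 5.
  t2: runs — a3 -6->-5; result -7 (same value as before).
  t4: runs — t1 6->5; result -7 (same value as before).
  t5: checked — values it read are unchanged (t4 unchanged, t3 unchanged); reused cached 7 without running.
  t6: runs — a3 -6->-5; result -7 (same value as before).
  t7: checked — values it read are unchanged (t5 unchanged, t6 unchanged); reused cached 14 without running.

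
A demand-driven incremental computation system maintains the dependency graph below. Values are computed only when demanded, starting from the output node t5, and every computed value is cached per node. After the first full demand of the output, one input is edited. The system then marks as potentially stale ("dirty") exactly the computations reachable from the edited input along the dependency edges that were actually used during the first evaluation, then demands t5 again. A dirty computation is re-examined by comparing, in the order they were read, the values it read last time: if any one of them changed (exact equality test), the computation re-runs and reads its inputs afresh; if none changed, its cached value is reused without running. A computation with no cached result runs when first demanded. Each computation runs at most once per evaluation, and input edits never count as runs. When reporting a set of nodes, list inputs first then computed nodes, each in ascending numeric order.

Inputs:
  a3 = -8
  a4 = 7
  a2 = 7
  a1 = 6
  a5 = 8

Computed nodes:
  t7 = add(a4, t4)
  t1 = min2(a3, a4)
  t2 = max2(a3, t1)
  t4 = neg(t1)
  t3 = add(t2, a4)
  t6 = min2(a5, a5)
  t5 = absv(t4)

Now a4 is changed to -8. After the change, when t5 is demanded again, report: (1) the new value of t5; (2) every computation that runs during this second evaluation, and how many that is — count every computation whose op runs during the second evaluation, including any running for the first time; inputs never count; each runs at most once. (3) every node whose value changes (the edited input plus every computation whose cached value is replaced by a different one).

First evaluation (everything demanded from the output):
  t1 = min2(-8, 7) = -8
  t4 = neg(-8) = 8
  t5 = absv(8) = 8

Propagation after the edit:
  t1: runs — a4 7->-8; result -8 (same value as before).
  t4: checked — values it read are unchanged (t1 unchanged); reused cached 8 without running.
  t5: checked — values it read are unchanged (t4 unchanged); reused cached 8 without running.

Key observation: the change is absorbed at t1 — it re-runs but produces the same value, and the output's value is unchanged.

New value of t5: 8.
Computations that run: t1 — 1 in total.
Values that change: a4.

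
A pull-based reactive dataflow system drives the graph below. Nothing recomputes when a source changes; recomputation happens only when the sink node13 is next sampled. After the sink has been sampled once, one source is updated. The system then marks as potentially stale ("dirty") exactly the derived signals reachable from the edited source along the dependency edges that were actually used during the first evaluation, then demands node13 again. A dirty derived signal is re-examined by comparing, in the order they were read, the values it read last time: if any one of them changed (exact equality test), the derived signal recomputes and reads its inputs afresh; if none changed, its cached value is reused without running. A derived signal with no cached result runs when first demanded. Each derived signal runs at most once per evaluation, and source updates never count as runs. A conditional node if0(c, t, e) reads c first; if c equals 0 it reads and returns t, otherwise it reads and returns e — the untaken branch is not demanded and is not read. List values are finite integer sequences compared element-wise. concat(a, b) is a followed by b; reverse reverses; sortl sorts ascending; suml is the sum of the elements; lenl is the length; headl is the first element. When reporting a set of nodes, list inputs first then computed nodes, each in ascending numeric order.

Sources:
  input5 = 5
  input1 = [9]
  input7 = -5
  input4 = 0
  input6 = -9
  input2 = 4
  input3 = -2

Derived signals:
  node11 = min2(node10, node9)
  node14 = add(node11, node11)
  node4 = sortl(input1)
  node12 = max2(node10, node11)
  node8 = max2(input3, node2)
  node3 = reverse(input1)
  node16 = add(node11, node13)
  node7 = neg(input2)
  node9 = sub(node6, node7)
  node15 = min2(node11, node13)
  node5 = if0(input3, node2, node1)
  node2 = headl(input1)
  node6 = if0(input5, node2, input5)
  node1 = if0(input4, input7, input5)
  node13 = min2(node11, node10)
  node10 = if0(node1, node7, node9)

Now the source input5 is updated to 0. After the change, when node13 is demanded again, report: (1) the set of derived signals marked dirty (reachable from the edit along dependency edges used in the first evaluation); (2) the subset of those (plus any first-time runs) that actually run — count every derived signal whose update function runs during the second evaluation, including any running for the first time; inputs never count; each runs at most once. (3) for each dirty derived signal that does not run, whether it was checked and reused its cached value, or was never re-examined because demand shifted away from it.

First evaluation (everything demanded from the output):
  node1 = if0(input4=0 -> then branch input7) = -5
  node6 = if0(input5=5 -> else branch input5) = 5
  node7 = neg(4) = -4
  node9 = sub(5, -4) = 9
  node10 = if0(node1=-5 -> else branch node9) = 9
  node11 = min2(9, 9) = 9
  node13 = min2(9, 9) = 9

Propagation after the edit:
  node2: demanded for the first time — runs, produces 9.
  node6: runs — input5 5->0; input5 5->0; result 9.
  node9: runs — node6 5->9; result 13.
  node10: runs — node9 9->13; result 13.
  node11: runs — node10 9->13; node9 9->13; result 13.
  node13: runs — node11 9->13; node10 9->13; result 13.

Key observation: a condition flipped, so demand reaches new nodes — node2 runs for the first time.

Marked dirty: node6, node9, node10, node11, node13.
Derived signals that run: node2, node6, node9, node10, node11, node13 — 6 in total.
Every dirty derived signal ran.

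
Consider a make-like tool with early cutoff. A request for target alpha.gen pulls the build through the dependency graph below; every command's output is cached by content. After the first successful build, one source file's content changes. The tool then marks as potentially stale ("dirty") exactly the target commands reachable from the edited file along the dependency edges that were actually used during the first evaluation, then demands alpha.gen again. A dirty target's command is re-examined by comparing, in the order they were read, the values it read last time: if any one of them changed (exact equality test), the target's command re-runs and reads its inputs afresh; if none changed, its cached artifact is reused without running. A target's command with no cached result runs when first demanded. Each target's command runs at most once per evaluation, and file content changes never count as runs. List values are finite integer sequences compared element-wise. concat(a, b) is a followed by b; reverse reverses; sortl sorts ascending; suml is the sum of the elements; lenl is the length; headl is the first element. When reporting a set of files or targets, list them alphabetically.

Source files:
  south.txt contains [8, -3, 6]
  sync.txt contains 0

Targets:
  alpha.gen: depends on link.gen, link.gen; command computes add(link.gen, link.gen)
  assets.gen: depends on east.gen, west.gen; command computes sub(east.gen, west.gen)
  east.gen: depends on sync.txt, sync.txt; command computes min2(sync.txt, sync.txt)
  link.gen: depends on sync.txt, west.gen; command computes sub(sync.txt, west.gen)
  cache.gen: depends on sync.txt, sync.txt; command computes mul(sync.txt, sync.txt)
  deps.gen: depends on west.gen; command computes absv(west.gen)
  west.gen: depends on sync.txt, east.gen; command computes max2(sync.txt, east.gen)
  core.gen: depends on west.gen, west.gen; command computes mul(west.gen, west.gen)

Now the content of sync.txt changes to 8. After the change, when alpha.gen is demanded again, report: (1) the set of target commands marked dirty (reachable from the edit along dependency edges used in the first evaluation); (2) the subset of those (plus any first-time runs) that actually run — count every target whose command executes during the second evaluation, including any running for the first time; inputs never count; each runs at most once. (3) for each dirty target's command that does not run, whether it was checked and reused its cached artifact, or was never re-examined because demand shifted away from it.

The edit dirties: alpha.gen, east.gen, link.gen, west.gen.
3 target commands run: east.gen, link.gen, west.gen.
Cache hits after checking: alpha.gen.
Note the absorption at link.gen: it re-runs yet its value is the same, leaving the output's value untouched.

First demand of the output computes:
  east.gen = min2(0, 0) = 0
  west.gen = max2(0, 0) = 0
  link.gen = sub(0, 0) = 0
  alpha.gen = add(0, 0) = 0

After the edit, cleaning proceeds:
  east.gen: a read changed (sync.txt 0->8; sync.txt 0->8) — executes, giving 8.
  west.gen: a read changed (sync.txt 0->8; east.gen 0->8) — executes, giving 8.
  link.gen: a read changed (sync.txt 0->8; west.gen 0->8) — executes, giving 0 — identical to its old value.
  alpha.gen: dirty, but its reads are unchanged (link.gen unchanged, link.gen unchanged); cached 0 stands.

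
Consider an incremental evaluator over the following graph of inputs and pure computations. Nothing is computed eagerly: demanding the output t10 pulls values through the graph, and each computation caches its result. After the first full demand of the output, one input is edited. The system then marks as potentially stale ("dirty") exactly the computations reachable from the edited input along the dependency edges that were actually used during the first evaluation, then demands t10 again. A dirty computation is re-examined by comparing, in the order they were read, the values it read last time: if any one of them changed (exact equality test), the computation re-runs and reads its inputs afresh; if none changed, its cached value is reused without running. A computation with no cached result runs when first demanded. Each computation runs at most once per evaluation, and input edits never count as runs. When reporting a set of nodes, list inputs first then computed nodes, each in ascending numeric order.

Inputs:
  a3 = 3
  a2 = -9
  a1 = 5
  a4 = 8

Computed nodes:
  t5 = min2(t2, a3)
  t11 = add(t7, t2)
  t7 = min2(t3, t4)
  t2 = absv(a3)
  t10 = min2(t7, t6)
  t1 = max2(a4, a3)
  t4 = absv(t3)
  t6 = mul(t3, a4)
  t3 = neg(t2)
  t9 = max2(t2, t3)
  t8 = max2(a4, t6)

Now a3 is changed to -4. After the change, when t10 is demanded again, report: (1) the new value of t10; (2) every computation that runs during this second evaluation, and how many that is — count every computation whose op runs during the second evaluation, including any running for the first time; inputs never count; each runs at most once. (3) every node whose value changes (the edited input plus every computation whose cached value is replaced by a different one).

Initial pass — values computed on the first demand:
  t2 = absv(3) = 3
  t3 = neg(3) = -3
  t4 = absv(-3) = 3
  t6 = mul(-3, 8) = -24
  t7 = min2(-3, 3) = -3
  t10 = min2(-3, -24) = -24

Second demand — change propagation:
  t2: re-runs because a3 3->-4; new result 4.
  t3: re-runs because t2 3->4; new result -4.
  t4: re-runs because t3 -3->-4; new result 4.
  t6: re-runs because t3 -3->-4; new result -32.
  t7: re-runs because t3 -3->-4; t4 3->4; new result -4.
  t10: re-runs because t7 -3->-4; t6 -24->-32; new result -32.

t10 now evaluates to -32.
Run set: t2, t3, t4, t6, t7, t10 (6 run).
Changed values: a3, t2, t3, t4, t6, t7, t10.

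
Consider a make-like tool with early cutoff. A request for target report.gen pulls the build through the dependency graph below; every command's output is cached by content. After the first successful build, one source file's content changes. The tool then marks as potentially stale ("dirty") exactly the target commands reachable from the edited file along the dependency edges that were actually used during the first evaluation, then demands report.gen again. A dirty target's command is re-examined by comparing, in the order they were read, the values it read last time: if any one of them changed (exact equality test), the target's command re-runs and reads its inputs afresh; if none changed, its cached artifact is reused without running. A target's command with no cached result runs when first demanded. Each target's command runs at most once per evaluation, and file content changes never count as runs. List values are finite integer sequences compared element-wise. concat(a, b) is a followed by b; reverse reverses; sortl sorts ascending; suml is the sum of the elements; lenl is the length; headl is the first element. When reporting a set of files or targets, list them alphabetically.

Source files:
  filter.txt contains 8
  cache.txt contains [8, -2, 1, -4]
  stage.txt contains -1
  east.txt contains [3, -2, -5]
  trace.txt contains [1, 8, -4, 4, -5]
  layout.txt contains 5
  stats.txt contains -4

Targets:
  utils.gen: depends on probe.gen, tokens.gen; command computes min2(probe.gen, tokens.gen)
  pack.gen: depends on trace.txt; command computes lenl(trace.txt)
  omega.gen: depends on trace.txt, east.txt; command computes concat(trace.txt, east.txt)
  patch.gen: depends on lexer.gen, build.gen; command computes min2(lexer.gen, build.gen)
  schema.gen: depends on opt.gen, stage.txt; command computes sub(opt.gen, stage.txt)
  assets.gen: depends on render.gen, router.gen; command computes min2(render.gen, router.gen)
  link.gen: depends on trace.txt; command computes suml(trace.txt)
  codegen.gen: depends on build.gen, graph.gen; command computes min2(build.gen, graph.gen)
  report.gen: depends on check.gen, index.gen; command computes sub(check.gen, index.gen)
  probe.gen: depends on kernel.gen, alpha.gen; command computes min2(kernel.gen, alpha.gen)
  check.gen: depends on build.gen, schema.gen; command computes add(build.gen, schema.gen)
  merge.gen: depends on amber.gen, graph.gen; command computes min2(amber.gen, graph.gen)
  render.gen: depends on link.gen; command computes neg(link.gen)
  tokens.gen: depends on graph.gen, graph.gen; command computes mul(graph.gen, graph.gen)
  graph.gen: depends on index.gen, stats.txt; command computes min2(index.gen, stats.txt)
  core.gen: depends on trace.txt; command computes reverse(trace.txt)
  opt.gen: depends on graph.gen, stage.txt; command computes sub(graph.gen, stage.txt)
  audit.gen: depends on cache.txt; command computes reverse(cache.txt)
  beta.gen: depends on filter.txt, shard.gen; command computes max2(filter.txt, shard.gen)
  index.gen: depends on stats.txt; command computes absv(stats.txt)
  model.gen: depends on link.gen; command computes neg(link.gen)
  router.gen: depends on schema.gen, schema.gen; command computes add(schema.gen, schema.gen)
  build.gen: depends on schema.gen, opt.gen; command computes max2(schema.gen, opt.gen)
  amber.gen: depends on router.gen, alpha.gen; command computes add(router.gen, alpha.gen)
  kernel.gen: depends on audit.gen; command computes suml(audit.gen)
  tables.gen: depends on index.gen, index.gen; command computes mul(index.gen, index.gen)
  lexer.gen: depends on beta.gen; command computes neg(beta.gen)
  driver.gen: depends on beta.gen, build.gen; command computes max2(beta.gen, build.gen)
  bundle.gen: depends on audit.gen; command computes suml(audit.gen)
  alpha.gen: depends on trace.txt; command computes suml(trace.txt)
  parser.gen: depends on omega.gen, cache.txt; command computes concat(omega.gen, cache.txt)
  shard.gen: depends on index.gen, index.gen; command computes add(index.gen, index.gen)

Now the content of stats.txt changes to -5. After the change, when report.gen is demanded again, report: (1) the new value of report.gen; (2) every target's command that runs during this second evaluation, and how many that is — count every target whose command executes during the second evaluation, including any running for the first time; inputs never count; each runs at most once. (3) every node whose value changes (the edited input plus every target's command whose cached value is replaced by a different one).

Demanding report.gen again yields -11.
7 target commands run: build.gen, check.gen, graph.gen, index.gen, opt.gen, report.gen, schema.gen.
The nodes whose values change: build.gen, check.gen, graph.gen, index.gen, opt.gen, report.gen, schema.gen, stats.txt.

First demand of the output computes:
  index.gen = absv(-4) = 4
  graph.gen = min2(4, -4) = -4
  opt.gen = sub(-4, -1) = -3
  schema.gen = sub(-3, -1) = -2
  build.gen = max2(-2, -3) = -2
  check.gen = add(-2, -2) = -4
  report.gen = sub(-4, 4) = -8

After the edit, cleaning proceeds:
  index.gen: a read changed (stats.txt -4->-5) — executes, giving 5.
  graph.gen: a read changed (index.gen 4->5; stats.txt -4->-5) — executes, giving -5.
  opt.gen: a read changed (graph.gen -4->-5) — executes, giving -4.
  schema.gen: a read changed (opt.gen -3->-4) — executes, giving -3.
  build.gen: a read changed (schema.gen -2->-3; opt.gen -3->-4) — executes, giving -3.
  check.gen: a read changed (build.gen -2->-3; schema.gen -2->-3) — executes, giving -6.
  report.gen: a read changed (check.gen -4->-6; index.gen 4->5) — executes, giving -11.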